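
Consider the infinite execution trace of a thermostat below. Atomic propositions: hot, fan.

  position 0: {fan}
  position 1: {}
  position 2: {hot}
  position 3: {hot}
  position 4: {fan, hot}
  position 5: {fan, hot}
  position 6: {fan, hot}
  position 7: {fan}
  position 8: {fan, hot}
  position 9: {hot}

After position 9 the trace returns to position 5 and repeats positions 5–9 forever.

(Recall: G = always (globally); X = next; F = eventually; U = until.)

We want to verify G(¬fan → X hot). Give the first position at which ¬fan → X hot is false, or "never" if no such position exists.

never

¬fan → X hot holds at every position 0..9, and those are all the positions the trace ever visits, so the invariant G(¬fan → X hot) is never violated.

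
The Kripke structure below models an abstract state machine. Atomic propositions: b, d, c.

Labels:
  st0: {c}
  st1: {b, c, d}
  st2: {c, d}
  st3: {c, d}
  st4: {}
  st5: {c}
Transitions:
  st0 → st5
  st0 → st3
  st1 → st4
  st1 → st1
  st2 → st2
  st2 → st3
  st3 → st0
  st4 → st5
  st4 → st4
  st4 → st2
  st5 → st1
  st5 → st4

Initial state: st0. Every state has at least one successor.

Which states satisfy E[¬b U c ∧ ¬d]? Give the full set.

{st0, st2, st3, st4, st5}

States satisfying ¬b: {st0, st2, st3, st4, st5}.
States satisfying c ∧ ¬d: {st0, st5}.
States satisfying E[¬b U c ∧ ¬d]: {st0, st2, st3, st4, st5}.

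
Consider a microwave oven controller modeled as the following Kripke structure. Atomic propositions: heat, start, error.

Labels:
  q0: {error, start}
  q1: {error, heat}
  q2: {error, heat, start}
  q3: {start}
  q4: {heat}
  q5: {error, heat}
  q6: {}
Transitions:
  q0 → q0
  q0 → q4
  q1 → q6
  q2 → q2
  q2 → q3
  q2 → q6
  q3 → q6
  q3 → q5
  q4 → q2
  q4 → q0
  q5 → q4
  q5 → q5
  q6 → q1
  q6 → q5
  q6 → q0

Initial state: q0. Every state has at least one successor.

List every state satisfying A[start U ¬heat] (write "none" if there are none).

States satisfying start: {q0, q2, q3}.
States satisfying ¬heat: {q0, q3, q6}.
States satisfying A[start U ¬heat]: {q0, q3, q6}.

{q0, q3, q6}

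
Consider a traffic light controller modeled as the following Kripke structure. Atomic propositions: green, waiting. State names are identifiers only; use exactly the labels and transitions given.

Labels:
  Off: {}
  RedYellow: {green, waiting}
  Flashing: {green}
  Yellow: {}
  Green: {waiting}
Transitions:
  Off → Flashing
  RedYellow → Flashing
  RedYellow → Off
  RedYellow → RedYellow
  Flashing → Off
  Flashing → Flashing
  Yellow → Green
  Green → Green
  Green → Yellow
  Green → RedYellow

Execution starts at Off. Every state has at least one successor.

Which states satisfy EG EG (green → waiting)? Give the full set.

{RedYellow, Yellow, Green}

States satisfying EG (green → waiting): {RedYellow, Yellow, Green}.
States satisfying EG EG (green → waiting): {RedYellow, Yellow, Green}.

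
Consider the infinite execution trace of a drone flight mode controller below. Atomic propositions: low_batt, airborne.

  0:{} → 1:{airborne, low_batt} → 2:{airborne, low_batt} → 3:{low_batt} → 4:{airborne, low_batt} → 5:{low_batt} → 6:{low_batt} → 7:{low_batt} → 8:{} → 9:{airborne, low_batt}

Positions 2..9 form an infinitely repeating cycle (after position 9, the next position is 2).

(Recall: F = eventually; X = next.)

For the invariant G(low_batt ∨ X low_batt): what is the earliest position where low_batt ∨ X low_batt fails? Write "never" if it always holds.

never

low_batt ∨ X low_batt holds at every position 0..9, and those are all the positions the trace ever visits, so the invariant G(low_batt ∨ X low_batt) is never violated.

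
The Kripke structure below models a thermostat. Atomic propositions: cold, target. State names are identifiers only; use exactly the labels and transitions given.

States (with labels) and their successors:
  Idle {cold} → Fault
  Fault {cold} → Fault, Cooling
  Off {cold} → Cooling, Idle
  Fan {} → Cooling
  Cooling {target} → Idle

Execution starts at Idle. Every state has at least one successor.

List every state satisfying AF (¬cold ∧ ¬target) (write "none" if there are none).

States satisfying ¬cold ∧ ¬target: {Fan}.
States satisfying AF (¬cold ∧ ¬target): {Fan}.

{Fan}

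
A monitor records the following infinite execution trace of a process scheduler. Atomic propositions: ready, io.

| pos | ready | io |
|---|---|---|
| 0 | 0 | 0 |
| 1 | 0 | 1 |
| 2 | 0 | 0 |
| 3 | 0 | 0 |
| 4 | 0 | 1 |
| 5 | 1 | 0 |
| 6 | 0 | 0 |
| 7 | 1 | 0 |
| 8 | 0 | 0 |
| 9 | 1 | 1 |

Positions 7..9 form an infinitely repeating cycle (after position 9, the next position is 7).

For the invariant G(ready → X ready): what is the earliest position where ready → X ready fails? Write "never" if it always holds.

Check ready → X ready at each position in order: 0 ✓, 1 ✓, 2 ✓, 3 ✓, 4 ✓.
At position 5 the labels are {ready} and the next position 6 has {}, so ready → X ready is false there. This is the first violation.

5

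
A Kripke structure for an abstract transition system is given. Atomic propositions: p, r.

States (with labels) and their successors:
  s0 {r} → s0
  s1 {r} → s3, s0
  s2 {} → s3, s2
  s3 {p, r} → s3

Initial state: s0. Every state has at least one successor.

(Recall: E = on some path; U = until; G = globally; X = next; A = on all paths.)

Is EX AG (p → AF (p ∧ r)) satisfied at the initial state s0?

Yes

States satisfying AG (p → AF (p ∧ r)): {s0, s1, s2, s3}.
States satisfying EX AG (p → AF (p ∧ r)): {s0, s1, s2, s3}.
s0 ∈ Sat(EX AG (p → AF (p ∧ r))).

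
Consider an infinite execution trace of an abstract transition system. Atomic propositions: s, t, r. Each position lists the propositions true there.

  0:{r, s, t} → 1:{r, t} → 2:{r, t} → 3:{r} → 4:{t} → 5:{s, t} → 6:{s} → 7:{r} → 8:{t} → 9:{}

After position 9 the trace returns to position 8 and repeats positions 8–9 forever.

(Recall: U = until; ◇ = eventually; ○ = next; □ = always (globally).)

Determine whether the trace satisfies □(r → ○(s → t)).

r → ○(s → t) holds at every position 0..9, and those are all positions ever visited, so □(r → ○(s → t)) holds.
Positions where r holds: 0, 1, 2, 3, 7.
Check ○(s → t) at each: 0→ok, 1→ok, 2→ok, 3→ok, 7→ok.

Satisfied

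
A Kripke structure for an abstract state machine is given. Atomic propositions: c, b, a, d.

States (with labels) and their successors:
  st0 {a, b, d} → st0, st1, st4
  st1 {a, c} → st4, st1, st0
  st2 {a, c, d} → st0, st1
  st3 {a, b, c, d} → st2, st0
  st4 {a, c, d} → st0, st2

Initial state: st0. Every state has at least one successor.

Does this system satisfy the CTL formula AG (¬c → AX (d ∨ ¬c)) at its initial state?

Violated

States satisfying ¬c → AX (d ∨ ¬c): {st1, st2, st3, st4}.
States satisfying AG (¬c → AX (d ∨ ¬c)): ∅.
st0 is reachable from st0 and violates ¬c → AX (d ∨ ¬c), so AG fails at st0.
st0 ∉ Sat(AG (¬c → AX (d ∨ ¬c))).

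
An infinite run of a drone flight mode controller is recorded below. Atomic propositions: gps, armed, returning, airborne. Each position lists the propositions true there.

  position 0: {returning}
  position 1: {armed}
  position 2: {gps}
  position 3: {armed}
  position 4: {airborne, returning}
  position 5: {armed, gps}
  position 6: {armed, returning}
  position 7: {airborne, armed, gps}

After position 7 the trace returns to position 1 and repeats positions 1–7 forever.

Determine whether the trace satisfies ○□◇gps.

The position after 0 is 1; □◇gps is true there.

Satisfied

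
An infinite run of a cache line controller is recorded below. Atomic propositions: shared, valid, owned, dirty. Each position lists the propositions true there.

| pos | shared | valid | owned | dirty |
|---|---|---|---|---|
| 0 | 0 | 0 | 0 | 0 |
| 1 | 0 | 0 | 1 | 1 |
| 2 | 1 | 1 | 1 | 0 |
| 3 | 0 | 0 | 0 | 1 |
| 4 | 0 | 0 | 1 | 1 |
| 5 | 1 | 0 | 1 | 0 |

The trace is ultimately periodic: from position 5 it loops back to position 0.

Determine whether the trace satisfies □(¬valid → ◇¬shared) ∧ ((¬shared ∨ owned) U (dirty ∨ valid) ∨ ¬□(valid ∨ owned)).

¬valid → ◇¬shared holds at every position 0..5, and those are all positions ever visited, so □(¬valid → ◇¬shared) holds.
Positions where ¬valid holds: 0, 1, 3, 4, 5.
Check ◇¬shared at each: 0→ok, 1→ok, 3→ok, 4→ok, 5→ok.
At position 0: □(¬valid → ◇¬shared) is true; (¬shared ∨ owned) U (dirty ∨ valid) ∨ ¬□(valid ∨ owned) is true; so □(¬valid → ◇¬shared) ∧ ((¬shared ∨ owned) U (dirty ∨ valid) ∨ ¬□(valid ∨ owned)) is true.

Holds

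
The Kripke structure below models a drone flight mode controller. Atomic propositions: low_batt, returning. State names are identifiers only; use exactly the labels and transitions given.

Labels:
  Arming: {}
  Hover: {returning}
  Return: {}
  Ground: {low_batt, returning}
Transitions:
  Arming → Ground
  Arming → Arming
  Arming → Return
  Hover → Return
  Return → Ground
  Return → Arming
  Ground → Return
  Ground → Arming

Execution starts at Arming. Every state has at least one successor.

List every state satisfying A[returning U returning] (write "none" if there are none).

{Hover, Ground}

States satisfying returning: {Hover, Ground}.
States satisfying A[returning U returning]: {Hover, Ground}.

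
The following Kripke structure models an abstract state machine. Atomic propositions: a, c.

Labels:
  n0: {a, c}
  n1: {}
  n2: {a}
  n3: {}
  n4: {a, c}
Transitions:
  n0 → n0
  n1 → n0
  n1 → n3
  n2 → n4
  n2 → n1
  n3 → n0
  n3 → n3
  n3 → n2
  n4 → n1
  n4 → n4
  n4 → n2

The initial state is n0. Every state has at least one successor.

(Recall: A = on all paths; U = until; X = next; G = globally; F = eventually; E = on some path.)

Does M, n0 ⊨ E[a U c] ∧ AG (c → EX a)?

Satisfied

States satisfying a: {n0, n2, n4}.
States satisfying c: {n0, n4}.
States satisfying E[a U c]: {n0, n2, n4}.
States satisfying c → EX a: {n0, n1, n2, n3, n4}.
States satisfying AG (c → EX a): {n0, n1, n2, n3, n4}.
States satisfying E[a U c] ∧ AG (c → EX a): {n0, n2, n4}.
n0 ∈ Sat(E[a U c] ∧ AG (c → EX a)).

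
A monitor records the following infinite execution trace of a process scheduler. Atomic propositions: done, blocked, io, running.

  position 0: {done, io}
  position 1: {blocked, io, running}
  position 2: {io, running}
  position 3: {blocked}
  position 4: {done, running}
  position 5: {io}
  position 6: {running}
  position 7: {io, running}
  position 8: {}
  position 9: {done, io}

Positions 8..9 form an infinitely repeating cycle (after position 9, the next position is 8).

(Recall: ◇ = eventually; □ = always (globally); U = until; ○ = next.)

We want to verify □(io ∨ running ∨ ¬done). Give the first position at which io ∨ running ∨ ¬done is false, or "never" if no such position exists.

io ∨ running ∨ ¬done holds at every position 0..9, and those are all the positions the trace ever visits, so the invariant □(io ∨ running ∨ ¬done) is never violated.

never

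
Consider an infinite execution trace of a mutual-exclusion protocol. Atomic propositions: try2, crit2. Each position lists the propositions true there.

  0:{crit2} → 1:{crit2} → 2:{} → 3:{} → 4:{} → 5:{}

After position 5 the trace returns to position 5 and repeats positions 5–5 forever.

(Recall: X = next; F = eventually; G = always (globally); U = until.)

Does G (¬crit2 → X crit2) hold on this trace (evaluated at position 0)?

No

¬crit2 → X crit2 must hold at every position from 0 onward. It fails at position 2, so G (¬crit2 → X crit2) is false.
Positions where ¬crit2 holds: 2, 3, 4, 5.
Check X crit2 at each: 2→fails, 3→fails, 4→fails, 5→fails.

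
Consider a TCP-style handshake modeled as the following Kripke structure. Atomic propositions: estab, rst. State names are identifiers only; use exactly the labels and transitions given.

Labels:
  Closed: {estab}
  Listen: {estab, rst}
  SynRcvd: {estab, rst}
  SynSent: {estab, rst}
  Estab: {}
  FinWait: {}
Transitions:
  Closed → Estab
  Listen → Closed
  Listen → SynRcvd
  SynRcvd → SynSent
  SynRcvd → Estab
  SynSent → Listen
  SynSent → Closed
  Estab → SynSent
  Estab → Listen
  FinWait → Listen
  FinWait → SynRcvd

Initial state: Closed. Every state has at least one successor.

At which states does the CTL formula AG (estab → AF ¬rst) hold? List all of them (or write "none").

States satisfying estab → AF ¬rst: {Closed, Estab, FinWait}.
States satisfying AG (estab → AF ¬rst): ∅.

none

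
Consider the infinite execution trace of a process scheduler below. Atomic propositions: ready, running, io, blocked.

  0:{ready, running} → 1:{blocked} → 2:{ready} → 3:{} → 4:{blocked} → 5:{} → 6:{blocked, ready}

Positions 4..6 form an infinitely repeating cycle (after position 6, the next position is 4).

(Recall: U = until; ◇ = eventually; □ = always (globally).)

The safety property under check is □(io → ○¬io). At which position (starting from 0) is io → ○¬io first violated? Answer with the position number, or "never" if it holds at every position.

io → ○¬io holds at every position 0..6, and those are all the positions the trace ever visits, so the invariant □(io → ○¬io) is never violated.

never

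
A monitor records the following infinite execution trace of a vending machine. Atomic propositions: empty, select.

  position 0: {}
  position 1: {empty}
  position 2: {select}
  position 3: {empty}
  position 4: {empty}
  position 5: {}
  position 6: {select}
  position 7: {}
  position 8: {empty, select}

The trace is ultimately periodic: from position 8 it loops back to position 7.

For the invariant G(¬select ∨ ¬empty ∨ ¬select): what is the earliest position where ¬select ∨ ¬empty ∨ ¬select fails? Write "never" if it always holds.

8

Check ¬select ∨ ¬empty ∨ ¬select at each position in order: 0 ✓, 1 ✓, 2 ✓, 3 ✓, 4 ✓, 5 ✓, 6 ✓, 7 ✓.
At position 8 the labels are {empty, select}, so ¬select ∨ ¬empty ∨ ¬select is false there. This is the first violation.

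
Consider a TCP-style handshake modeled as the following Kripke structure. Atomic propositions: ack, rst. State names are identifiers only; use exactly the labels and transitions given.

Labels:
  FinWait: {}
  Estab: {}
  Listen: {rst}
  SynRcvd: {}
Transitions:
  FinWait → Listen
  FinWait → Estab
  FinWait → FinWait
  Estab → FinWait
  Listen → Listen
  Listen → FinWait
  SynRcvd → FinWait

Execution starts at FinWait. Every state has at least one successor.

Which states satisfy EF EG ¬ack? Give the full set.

{FinWait, Estab, Listen, SynRcvd}

States satisfying EG ¬ack: {FinWait, Estab, Listen, SynRcvd}.
States satisfying EF EG ¬ack: {FinWait, Estab, Listen, SynRcvd}.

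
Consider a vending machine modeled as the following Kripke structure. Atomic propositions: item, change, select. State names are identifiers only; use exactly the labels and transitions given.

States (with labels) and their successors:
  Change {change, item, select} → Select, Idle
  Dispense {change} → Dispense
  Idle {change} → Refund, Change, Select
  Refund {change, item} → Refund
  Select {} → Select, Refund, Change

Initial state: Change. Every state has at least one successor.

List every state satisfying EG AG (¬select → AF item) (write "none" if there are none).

{Refund}

States satisfying AG (¬select → AF item): {Refund}.
States satisfying EG AG (¬select → AF item): {Refund}.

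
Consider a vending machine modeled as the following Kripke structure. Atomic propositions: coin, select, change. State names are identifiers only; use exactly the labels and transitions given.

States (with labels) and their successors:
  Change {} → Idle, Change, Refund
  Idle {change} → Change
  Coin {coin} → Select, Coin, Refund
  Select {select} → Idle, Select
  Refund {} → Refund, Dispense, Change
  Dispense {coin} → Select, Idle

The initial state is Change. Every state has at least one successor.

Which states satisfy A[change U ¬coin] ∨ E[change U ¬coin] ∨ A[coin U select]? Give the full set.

States satisfying change: {Idle}.
States satisfying ¬coin: {Change, Idle, Select, Refund}.
States satisfying A[change U ¬coin]: {Change, Idle, Select, Refund}.
States satisfying E[change U ¬coin]: {Change, Idle, Select, Refund}.
States satisfying coin: {Coin, Dispense}.
States satisfying select: {Select}.
States satisfying A[coin U select]: {Select}.
States satisfying E[change U ¬coin] ∨ A[coin U select]: {Change, Idle, Select, Refund}.
States satisfying A[change U ¬coin] ∨ E[change U ¬coin] ∨ A[coin U select]: {Change, Idle, Select, Refund}.

{Change, Idle, Select, Refund}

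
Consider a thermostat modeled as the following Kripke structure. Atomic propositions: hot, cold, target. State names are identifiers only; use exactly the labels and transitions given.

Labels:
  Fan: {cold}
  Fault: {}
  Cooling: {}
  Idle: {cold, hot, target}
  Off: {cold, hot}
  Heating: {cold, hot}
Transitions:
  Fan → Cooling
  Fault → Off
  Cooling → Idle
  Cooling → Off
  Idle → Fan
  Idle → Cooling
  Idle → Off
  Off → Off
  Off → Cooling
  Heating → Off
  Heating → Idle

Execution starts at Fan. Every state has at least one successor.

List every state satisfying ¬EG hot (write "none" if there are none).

{Fan, Fault, Cooling}

States satisfying hot: {Idle, Off, Heating}.
States satisfying EG hot: {Idle, Off, Heating}.
States satisfying ¬EG hot: {Fan, Fault, Cooling}.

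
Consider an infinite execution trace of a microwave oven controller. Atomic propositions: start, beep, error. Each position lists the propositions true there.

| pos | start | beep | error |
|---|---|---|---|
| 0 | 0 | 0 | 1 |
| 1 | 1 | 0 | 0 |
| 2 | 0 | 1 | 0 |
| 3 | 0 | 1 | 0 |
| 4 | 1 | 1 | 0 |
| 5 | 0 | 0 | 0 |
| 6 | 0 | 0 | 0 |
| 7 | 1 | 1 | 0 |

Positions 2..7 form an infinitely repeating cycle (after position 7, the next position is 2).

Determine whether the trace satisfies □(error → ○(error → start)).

Yes

error → ○(error → start) holds at every position 0..7, and those are all positions ever visited, so □(error → ○(error → start)) holds.
Positions where error holds: 0.
Check ○(error → start) at each: 0→ok.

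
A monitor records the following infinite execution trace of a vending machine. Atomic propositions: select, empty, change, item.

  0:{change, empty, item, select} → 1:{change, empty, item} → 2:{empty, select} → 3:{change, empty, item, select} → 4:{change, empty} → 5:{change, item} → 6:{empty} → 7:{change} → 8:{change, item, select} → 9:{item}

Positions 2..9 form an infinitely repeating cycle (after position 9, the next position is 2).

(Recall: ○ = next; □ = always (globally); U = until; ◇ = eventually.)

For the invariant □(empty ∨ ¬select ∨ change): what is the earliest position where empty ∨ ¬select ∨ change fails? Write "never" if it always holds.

never

empty ∨ ¬select ∨ change holds at every position 0..9, and those are all the positions the trace ever visits, so the invariant □(empty ∨ ¬select ∨ change) is never violated.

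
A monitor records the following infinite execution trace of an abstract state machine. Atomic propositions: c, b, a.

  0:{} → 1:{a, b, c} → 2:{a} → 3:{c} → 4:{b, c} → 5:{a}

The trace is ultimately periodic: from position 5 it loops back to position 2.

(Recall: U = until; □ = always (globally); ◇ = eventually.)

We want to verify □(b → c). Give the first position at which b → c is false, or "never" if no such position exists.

never

b → c holds at every position 0..5, and those are all the positions the trace ever visits, so the invariant □(b → c) is never violated.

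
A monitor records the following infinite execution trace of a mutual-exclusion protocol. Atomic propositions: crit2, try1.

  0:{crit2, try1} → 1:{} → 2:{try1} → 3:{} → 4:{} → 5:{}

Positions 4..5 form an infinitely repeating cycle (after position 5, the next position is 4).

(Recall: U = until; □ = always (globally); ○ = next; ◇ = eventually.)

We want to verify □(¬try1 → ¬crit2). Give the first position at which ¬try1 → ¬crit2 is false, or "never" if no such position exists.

¬try1 → ¬crit2 holds at every position 0..5, and those are all the positions the trace ever visits, so the invariant □(¬try1 → ¬crit2) is never violated.

never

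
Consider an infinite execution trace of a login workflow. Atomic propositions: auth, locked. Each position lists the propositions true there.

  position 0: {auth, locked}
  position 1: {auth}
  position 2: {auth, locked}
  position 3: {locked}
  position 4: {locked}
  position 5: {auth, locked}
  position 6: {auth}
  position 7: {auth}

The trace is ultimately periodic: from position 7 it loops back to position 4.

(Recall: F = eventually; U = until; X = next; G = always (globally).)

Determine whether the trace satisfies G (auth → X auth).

auth → X auth must hold at every position from 0 onward. It fails at position 2, so G (auth → X auth) is false.
Positions where auth holds: 0, 1, 2, 5, 6, 7.
Check X auth at each: 0→ok, 1→ok, 2→fails, 5→ok, 6→ok, 7→fails.

Violated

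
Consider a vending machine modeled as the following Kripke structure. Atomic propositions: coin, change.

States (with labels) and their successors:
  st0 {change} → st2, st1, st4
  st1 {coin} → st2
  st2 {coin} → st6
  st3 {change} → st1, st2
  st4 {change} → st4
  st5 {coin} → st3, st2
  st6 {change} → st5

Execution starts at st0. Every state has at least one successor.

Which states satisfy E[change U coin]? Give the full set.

States satisfying change: {st0, st3, st4, st6}.
States satisfying coin: {st1, st2, st5}.
States satisfying E[change U coin]: {st0, st1, st2, st3, st5, st6}.

{st0, st1, st2, st3, st5, st6}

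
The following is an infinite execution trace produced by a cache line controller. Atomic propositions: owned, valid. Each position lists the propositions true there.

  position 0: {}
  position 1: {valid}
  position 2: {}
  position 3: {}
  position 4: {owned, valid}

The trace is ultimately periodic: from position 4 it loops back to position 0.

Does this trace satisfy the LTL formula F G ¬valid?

G ¬valid is false at every position 0..4, so it never becomes true and F G ¬valid fails.

No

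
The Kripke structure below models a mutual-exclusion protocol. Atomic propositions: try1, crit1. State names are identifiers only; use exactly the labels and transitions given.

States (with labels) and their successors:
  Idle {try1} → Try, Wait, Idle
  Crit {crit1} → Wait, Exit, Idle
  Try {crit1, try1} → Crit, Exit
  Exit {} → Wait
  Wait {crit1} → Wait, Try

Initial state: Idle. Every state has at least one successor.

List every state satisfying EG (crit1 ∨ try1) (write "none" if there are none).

{Idle, Crit, Try, Wait}

States satisfying crit1 ∨ try1: {Idle, Crit, Try, Wait}.
States satisfying EG (crit1 ∨ try1): {Idle, Crit, Try, Wait}.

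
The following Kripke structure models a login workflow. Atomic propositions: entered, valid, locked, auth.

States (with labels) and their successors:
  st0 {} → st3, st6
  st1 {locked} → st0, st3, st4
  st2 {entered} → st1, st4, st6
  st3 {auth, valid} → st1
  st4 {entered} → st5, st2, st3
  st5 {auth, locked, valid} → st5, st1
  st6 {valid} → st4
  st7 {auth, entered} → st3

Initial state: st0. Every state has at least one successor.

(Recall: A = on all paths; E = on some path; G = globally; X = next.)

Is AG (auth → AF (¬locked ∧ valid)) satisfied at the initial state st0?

No

States satisfying auth → AF (¬locked ∧ valid): {st0, st1, st2, st3, st4, st6, st7}.
States satisfying AG (auth → AF (¬locked ∧ valid)): ∅.
st5 is reachable from st0 and violates auth → AF (¬locked ∧ valid), so AG fails at st0.
st0 ∉ Sat(AG (auth → AF (¬locked ∧ valid))).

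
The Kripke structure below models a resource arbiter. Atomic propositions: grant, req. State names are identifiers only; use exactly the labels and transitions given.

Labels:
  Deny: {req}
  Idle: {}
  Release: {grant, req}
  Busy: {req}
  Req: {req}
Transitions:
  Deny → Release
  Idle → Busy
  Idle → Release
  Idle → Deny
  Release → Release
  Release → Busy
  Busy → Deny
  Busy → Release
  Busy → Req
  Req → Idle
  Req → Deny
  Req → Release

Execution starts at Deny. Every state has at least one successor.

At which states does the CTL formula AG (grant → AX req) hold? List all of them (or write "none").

States satisfying grant → AX req: {Deny, Idle, Release, Busy, Req}.
States satisfying AG (grant → AX req): {Deny, Idle, Release, Busy, Req}.

{Deny, Idle, Release, Busy, Req}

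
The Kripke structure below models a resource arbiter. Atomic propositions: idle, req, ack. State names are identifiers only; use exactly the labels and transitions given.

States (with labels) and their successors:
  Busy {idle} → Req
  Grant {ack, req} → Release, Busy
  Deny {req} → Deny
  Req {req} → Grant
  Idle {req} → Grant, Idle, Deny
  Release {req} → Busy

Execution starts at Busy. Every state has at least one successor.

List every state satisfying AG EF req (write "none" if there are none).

{Busy, Grant, Deny, Req, Idle, Release}

States satisfying EF req: {Busy, Grant, Deny, Req, Idle, Release}.
States satisfying AG EF req: {Busy, Grant, Deny, Req, Idle, Release}.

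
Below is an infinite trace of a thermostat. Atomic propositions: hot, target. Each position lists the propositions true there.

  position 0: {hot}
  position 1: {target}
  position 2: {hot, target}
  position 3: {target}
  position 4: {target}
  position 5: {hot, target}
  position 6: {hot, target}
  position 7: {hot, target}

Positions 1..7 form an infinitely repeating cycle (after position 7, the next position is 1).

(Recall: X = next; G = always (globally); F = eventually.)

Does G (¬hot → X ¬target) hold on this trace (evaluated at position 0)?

No

¬hot → X ¬target must hold at every position from 0 onward. It fails at position 1, so G (¬hot → X ¬target) is false.
Positions where ¬hot holds: 1, 3, 4.
Check X ¬target at each: 1→fails, 3→fails, 4→fails.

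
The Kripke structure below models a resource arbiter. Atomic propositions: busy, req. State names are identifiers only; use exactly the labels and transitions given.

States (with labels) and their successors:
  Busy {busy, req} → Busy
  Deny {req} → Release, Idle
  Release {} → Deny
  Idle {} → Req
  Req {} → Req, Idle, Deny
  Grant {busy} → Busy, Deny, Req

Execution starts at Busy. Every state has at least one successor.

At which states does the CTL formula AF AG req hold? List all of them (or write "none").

States satisfying AG req: {Busy}.
States satisfying AF AG req: {Busy}.

{Busy}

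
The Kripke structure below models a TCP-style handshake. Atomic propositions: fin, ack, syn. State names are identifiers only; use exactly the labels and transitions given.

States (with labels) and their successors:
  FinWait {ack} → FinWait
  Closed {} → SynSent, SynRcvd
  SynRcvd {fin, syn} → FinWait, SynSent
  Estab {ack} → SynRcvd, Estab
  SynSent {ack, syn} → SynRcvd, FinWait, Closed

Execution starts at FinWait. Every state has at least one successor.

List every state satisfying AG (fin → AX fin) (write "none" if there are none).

{FinWait}

States satisfying fin → AX fin: {FinWait, Closed, Estab, SynSent}.
States satisfying AG (fin → AX fin): {FinWait}.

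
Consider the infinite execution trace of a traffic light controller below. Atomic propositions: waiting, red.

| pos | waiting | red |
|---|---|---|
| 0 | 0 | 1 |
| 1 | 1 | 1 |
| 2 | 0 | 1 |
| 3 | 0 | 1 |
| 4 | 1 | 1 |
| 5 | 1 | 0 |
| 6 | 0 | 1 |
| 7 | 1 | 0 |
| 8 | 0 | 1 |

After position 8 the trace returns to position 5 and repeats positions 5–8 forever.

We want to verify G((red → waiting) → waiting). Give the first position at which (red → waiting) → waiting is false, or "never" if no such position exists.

(red → waiting) → waiting holds at every position 0..8, and those are all the positions the trace ever visits, so the invariant G((red → waiting) → waiting) is never violated.

never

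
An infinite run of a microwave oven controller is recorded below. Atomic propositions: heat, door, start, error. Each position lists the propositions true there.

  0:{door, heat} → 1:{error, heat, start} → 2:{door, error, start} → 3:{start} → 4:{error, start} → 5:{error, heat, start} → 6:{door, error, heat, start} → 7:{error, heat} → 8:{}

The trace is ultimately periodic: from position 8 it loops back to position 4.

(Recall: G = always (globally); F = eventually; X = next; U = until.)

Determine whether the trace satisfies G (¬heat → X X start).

Yes

¬heat → X X start holds at every position 0..8, and those are all positions ever visited, so G (¬heat → X X start) holds.
Positions where ¬heat holds: 2, 3, 4, 8.
Check X X start at each: 2→ok, 3→ok, 4→ok, 8→ok.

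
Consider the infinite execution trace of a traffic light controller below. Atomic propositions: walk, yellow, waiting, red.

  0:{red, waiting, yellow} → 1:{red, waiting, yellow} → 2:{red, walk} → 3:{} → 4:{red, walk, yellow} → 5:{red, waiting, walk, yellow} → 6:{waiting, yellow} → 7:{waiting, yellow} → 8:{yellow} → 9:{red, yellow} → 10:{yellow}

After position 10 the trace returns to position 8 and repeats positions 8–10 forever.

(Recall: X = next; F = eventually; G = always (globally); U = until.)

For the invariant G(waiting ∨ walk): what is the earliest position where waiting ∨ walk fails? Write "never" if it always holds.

Check waiting ∨ walk at each position in order: 0 ✓, 1 ✓, 2 ✓.
At position 3 the labels are {}, so waiting ∨ walk is false there. This is the first violation.

3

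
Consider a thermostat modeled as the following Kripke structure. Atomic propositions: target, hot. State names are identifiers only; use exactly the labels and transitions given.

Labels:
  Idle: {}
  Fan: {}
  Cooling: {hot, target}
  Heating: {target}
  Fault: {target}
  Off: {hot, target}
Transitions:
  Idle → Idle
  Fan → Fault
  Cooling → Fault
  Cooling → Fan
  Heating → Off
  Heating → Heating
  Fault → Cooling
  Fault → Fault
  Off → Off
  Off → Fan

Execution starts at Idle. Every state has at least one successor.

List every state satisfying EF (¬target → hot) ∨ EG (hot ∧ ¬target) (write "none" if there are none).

States satisfying ¬target → hot: {Cooling, Heating, Fault, Off}.
States satisfying EF (¬target → hot): {Fan, Cooling, Heating, Fault, Off}.
States satisfying hot ∧ ¬target: ∅.
States satisfying EG (hot ∧ ¬target): ∅.
States satisfying EF (¬target → hot) ∨ EG (hot ∧ ¬target): {Fan, Cooling, Heating, Fault, Off}.

{Fan, Cooling, Heating, Fault, Off}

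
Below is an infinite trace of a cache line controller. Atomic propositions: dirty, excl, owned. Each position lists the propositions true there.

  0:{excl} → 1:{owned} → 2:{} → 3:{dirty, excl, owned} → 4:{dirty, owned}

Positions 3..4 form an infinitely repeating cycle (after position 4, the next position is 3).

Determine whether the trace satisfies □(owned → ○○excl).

Violated

owned → ○○excl must hold at every position from 0 onward. It fails at position 4, so □(owned → ○○excl) is false.
Positions where owned holds: 1, 3, 4.
Check ○○excl at each: 1→ok, 3→ok, 4→fails.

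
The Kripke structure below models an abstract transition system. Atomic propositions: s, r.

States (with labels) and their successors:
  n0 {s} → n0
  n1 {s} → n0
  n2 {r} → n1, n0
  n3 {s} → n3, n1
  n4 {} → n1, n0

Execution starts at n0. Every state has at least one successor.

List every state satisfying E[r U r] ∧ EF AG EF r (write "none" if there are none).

States satisfying r: {n2}.
States satisfying E[r U r]: {n2}.
States satisfying AG EF r: ∅.
States satisfying EF AG EF r: ∅.
States satisfying E[r U r] ∧ EF AG EF r: ∅.

none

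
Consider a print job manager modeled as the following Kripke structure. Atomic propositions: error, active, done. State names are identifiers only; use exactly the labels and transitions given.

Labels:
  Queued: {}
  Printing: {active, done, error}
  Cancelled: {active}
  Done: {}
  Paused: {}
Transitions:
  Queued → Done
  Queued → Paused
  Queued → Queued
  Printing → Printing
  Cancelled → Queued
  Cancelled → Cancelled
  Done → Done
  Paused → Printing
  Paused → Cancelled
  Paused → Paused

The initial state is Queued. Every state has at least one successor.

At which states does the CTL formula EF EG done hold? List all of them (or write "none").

States satisfying EG done: {Printing}.
States satisfying EF EG done: {Queued, Printing, Cancelled, Paused}.

{Queued, Printing, Cancelled, Paused}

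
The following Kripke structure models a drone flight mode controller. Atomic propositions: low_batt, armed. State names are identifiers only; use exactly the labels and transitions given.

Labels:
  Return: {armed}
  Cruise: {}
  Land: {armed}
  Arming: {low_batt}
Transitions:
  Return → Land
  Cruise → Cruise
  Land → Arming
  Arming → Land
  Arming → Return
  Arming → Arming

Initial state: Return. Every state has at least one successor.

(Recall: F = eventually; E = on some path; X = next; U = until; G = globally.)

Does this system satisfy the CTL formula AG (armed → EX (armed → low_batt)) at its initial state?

States satisfying armed → EX (armed → low_batt): {Cruise, Land, Arming}.
States satisfying AG (armed → EX (armed → low_batt)): {Cruise}.
Return is reachable from Return and violates armed → EX (armed → low_batt), so AG fails at Return.
Return ∉ Sat(AG (armed → EX (armed → low_batt))).

Does not hold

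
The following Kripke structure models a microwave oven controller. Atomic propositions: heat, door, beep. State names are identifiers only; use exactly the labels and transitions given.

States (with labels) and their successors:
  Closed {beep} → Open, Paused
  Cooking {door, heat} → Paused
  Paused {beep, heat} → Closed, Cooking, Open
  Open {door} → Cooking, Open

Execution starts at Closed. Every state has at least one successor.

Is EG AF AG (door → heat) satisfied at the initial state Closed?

Violated

States satisfying AF AG (door → heat): ∅.
States satisfying EG AF AG (door → heat): ∅.
No suitable path/successor from Closed witnesses the formula.
Closed ∉ Sat(EG AF AG (door → heat)).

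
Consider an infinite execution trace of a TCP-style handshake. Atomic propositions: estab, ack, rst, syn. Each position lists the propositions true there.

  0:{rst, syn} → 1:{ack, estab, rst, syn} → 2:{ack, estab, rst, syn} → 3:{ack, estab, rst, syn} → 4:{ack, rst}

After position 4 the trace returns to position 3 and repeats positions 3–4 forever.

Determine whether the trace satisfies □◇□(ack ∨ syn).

◇□(ack ∨ syn) holds at every position 0..4, and those are all positions ever visited, so □◇□(ack ∨ syn) holds.

Yes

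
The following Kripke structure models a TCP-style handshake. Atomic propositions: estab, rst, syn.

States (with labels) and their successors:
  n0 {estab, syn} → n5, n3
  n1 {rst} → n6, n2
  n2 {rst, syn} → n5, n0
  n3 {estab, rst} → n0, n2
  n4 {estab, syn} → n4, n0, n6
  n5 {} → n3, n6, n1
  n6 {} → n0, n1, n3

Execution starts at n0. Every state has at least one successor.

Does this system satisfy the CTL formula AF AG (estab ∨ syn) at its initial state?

No

States satisfying AG (estab ∨ syn): ∅.
States satisfying AF AG (estab ∨ syn): ∅.
There is a path from n0 along which AG (estab ∨ syn) never holds.
n0 ∉ Sat(AF AG (estab ∨ syn)).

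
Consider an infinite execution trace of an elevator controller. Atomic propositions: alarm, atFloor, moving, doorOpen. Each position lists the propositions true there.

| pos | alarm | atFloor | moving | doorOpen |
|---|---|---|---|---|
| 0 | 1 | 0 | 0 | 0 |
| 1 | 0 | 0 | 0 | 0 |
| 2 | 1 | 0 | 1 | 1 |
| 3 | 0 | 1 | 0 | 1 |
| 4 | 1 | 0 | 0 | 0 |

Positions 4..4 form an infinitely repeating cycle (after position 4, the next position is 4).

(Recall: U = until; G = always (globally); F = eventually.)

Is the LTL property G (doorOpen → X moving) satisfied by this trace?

doorOpen → X moving must hold at every position from 0 onward. It fails at position 2, so G (doorOpen → X moving) is false.
Positions where doorOpen holds: 2, 3.
Check X moving at each: 2→fails, 3→fails.

Violated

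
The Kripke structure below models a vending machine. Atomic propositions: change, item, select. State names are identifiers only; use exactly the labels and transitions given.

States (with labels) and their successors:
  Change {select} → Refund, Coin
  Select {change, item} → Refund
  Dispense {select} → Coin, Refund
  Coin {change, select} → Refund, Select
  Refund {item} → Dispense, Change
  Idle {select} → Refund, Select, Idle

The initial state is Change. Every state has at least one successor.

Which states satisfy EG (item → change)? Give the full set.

{Idle}

States satisfying item → change: {Change, Select, Dispense, Coin, Idle}.
States satisfying EG (item → change): {Idle}.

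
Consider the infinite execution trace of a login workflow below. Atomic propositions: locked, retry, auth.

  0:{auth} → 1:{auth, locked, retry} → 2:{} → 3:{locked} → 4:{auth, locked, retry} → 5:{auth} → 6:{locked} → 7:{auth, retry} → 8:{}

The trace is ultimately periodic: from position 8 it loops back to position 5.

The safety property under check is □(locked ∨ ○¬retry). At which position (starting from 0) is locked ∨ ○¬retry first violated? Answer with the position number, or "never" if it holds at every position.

0

At position 0 the labels are {auth} and the next position 1 has {auth, locked, retry}, so locked ∨ ○¬retry is false there. This is the first violation.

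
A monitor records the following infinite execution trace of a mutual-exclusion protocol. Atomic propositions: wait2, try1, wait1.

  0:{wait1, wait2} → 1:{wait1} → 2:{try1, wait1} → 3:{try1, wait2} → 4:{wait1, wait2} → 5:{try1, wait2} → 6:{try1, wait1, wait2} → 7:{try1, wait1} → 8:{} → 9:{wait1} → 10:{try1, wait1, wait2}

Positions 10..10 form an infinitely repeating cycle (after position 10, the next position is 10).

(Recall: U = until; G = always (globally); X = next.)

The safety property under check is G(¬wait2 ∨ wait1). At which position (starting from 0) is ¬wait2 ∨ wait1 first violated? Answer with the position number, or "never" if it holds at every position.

Check ¬wait2 ∨ wait1 at each position in order: 0 ✓, 1 ✓, 2 ✓.
At position 3 the labels are {try1, wait2}, so ¬wait2 ∨ wait1 is false there. This is the first violation.

3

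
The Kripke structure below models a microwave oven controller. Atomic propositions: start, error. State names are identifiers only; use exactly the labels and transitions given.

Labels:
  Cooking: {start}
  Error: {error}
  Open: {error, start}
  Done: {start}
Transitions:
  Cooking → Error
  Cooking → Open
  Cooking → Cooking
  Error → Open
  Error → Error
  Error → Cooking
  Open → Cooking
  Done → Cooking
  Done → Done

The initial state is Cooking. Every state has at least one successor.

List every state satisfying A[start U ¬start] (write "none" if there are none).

States satisfying start: {Cooking, Open, Done}.
States satisfying ¬start: {Error}.
States satisfying A[start U ¬start]: {Error}.

{Error}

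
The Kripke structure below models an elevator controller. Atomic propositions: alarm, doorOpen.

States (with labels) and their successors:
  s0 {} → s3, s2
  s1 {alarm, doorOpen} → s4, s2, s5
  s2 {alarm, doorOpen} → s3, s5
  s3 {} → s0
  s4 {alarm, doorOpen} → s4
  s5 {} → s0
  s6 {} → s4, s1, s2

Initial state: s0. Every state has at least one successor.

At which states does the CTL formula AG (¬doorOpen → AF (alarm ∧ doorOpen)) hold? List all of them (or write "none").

{s4}

States satisfying ¬doorOpen → AF (alarm ∧ doorOpen): {s1, s2, s4, s6}.
States satisfying AG (¬doorOpen → AF (alarm ∧ doorOpen)): {s4}.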